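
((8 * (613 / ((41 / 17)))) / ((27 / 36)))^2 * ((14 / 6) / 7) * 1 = 111203574784 / 45387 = 2450119.52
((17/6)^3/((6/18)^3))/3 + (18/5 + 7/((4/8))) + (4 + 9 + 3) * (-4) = 18997/120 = 158.31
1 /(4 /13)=13 /4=3.25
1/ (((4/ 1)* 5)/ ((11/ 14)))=11/ 280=0.04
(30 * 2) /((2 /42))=1260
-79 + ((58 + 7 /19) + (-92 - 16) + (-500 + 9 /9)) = -11925 /19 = -627.63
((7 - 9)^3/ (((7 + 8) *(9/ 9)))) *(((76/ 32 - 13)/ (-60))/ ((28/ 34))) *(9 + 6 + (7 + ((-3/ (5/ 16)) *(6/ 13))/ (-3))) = -31501/ 11700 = -2.69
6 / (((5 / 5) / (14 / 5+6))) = 264 / 5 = 52.80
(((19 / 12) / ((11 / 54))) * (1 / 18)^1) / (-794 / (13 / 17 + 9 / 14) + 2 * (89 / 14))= -44555 / 56891516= -0.00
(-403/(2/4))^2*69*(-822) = -36846054648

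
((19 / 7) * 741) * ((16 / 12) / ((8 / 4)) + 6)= 93860 / 7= 13408.57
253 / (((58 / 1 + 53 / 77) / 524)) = 10208044 / 4519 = 2258.92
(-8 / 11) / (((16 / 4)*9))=-2 / 99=-0.02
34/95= 0.36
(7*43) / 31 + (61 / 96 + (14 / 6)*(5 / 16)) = 32957 / 2976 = 11.07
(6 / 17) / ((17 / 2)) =12 / 289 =0.04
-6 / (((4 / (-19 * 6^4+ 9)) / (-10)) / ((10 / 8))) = -1846125 / 4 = -461531.25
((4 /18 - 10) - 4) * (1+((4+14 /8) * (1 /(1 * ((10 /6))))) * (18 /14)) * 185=-872867 /63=-13855.03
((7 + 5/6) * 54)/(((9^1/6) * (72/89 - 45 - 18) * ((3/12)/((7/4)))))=-58562/1845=-31.74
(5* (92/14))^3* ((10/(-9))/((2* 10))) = -6083500/3087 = -1970.68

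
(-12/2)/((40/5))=-3/4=-0.75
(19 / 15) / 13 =19 / 195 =0.10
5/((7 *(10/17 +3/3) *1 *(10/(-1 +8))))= 17/54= 0.31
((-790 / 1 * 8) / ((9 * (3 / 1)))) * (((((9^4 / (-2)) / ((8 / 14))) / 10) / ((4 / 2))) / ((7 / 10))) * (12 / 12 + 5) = 575910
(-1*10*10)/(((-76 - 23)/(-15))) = -500/33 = -15.15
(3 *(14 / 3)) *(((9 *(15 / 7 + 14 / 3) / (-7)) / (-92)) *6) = 1287 / 161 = 7.99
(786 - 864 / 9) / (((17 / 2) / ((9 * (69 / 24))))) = 71415 / 34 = 2100.44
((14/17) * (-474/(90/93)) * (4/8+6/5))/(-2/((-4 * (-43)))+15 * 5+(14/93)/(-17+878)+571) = -1.06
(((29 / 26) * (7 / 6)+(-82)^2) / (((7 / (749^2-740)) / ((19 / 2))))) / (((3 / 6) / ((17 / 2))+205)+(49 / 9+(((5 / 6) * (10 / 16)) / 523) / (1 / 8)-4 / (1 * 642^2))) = 87449060789933291339 / 3600001701996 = 24291394.29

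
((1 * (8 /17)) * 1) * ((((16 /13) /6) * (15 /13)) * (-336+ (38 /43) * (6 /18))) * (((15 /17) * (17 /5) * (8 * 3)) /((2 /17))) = -166295040 /7267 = -22883.59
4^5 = 1024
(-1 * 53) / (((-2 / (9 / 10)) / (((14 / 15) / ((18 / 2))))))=371 / 150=2.47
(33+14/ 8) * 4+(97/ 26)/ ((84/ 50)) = 154213/ 1092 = 141.22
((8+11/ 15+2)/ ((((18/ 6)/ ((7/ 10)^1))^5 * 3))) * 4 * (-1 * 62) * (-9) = 83883737/ 15187500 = 5.52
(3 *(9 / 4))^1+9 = 63 / 4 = 15.75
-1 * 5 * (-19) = 95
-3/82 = -0.04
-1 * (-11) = 11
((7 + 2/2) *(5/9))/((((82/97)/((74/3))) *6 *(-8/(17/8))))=-305065/53136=-5.74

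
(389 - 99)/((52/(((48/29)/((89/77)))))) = 7.99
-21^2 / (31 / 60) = -26460 / 31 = -853.55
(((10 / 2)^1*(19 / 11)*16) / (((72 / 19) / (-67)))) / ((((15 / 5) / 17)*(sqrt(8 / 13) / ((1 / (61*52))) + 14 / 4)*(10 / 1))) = 5756506 / 7355777319 - 802621408*sqrt(26) / 7355777319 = -0.56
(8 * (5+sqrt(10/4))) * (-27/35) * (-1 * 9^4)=708588 * sqrt(10)/35+1417176/7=266475.20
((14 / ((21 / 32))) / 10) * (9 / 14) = 48 / 35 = 1.37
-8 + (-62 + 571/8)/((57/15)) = -841/152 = -5.53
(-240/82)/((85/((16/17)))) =-384/11849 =-0.03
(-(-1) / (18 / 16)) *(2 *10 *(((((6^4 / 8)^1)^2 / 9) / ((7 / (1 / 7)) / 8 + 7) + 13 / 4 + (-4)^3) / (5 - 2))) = 6696 / 7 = 956.57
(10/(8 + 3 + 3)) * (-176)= -880/7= -125.71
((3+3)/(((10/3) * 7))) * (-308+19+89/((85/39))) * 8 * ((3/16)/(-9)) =10.64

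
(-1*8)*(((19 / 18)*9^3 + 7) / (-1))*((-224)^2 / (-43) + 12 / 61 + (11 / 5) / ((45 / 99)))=-473280582804 / 65575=-7217393.56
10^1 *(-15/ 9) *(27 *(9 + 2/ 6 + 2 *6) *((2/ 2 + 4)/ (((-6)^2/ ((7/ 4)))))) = -7000/ 3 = -2333.33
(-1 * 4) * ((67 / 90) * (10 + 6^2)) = -136.98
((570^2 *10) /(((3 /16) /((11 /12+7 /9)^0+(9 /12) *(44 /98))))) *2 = 2269968000 /49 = 46325877.55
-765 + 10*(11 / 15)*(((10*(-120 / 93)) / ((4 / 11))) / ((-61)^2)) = -264754745 / 346053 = -765.07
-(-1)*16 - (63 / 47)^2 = 31375 / 2209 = 14.20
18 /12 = 1.50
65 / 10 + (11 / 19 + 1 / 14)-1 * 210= -26979 / 133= -202.85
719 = 719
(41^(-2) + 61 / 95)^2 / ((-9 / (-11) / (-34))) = -437752393056 / 25502493025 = -17.17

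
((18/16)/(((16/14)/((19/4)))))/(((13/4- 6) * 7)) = -171/704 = -0.24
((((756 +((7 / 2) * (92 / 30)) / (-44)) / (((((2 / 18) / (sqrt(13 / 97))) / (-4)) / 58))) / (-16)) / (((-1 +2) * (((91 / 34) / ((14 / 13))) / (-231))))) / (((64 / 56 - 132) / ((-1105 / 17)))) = -108445386987 * sqrt(1261) / 2310152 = -1666971.10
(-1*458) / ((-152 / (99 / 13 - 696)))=-107859 / 52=-2074.21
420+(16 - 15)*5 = 425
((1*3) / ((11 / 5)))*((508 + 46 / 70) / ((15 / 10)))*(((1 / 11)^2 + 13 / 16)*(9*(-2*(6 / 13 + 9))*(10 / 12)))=-7456163445 / 138424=-53864.67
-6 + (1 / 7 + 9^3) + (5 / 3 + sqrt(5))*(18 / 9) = 2*sqrt(5) + 15256 / 21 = 730.95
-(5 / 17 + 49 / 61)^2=-1295044 / 1075369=-1.20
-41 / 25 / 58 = -0.03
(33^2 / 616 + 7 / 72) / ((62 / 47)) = 11045 / 7812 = 1.41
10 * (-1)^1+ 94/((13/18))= 1562/13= 120.15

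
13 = 13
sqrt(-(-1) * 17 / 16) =sqrt(17) / 4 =1.03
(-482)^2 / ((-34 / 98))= -11383876 / 17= -669639.76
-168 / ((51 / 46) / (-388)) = 999488 / 17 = 58793.41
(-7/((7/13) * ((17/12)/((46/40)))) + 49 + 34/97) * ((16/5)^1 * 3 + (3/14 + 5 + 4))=30092133/41225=729.95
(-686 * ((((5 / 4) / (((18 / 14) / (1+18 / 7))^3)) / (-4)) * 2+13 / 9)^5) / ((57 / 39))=7335547221924416290357065959 / 64093085856535855104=114451459.53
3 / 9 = 1 / 3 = 0.33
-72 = -72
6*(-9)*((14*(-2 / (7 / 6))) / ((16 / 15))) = 1215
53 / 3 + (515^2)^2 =211032901928 / 3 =70344300642.67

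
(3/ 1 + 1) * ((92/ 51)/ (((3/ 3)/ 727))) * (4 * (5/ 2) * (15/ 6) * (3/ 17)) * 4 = 26753600/ 289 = 92573.01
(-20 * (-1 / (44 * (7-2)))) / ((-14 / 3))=-3 / 154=-0.02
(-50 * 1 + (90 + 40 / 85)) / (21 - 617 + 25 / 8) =-5504 / 80631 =-0.07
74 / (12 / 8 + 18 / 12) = 74 / 3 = 24.67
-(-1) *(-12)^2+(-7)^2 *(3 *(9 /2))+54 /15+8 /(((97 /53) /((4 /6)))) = 2362961 /2910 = 812.01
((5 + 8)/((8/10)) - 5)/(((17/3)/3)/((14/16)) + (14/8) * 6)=567/638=0.89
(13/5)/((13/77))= 77/5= 15.40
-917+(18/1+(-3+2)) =-900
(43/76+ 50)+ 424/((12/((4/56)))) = 84731/1596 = 53.09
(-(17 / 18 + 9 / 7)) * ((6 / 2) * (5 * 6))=-1405 / 7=-200.71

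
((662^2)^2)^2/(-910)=-18443099949536387051648/455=-40534285603376674838.79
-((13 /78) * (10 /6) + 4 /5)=-97 /90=-1.08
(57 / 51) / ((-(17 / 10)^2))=-1900 / 4913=-0.39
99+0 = 99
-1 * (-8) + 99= 107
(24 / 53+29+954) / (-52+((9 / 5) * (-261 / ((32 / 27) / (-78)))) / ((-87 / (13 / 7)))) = -29188880 / 21132319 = -1.38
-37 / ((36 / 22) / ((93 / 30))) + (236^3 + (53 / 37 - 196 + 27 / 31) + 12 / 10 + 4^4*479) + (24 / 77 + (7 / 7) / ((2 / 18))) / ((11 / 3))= 2319955322319751 / 174871620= 13266619.95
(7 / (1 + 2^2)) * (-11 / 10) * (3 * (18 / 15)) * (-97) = 67221 / 125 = 537.77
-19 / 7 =-2.71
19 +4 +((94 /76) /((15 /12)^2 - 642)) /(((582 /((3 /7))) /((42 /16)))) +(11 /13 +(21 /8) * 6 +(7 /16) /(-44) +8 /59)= 405059681206419 /10197415012928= 39.72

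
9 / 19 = 0.47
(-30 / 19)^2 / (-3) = -300 / 361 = -0.83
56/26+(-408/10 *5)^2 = 41618.15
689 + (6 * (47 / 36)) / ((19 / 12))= 13185 / 19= 693.95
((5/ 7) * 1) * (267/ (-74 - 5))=-1335/ 553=-2.41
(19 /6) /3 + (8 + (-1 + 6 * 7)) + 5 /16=7253 /144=50.37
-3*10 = -30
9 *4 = 36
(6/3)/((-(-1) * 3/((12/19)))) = 8/19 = 0.42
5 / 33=0.15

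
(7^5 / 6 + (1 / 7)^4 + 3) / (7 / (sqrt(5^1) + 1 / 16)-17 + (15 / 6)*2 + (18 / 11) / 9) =-319.64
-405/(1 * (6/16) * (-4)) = 270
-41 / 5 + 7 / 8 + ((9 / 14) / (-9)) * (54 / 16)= -4237 / 560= -7.57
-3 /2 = -1.50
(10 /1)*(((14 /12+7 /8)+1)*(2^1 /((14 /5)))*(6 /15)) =365 /42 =8.69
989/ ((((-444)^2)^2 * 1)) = 989/ 38862602496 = 0.00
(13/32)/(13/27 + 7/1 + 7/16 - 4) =351/3386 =0.10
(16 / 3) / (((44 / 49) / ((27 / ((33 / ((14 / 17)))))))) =8232 / 2057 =4.00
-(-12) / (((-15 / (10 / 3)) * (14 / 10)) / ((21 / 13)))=-40 / 13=-3.08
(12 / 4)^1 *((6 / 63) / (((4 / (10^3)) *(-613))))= -500 / 4291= -0.12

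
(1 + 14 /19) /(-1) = -1.74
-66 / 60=-11 / 10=-1.10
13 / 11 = 1.18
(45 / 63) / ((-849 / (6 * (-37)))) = 370 / 1981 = 0.19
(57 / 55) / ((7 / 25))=285 / 77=3.70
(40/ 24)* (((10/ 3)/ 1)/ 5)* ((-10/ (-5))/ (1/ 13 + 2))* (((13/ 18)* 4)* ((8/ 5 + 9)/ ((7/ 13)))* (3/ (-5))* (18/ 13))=-143312/ 2835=-50.55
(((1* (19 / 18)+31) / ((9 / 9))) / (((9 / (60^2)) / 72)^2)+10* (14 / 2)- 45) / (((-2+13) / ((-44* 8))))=-850821120800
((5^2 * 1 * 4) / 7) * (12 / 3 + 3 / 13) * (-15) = -82500 / 91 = -906.59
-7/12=-0.58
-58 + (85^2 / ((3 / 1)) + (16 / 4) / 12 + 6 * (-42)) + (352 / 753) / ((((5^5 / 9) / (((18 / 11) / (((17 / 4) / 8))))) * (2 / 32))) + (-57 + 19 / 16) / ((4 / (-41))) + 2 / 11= 75221037934307 / 28162200000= 2670.99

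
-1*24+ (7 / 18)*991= 6505 / 18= 361.39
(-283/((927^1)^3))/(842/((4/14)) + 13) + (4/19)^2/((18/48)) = 100605014497517/851212740714480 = 0.12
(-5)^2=25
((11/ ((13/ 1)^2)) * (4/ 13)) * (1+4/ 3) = 308/ 6591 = 0.05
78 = 78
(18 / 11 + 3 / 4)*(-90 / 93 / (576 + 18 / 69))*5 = -60375 / 3013076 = -0.02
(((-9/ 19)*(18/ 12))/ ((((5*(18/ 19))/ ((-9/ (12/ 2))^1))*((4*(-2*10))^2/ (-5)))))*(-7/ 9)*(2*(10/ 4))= 7/ 10240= 0.00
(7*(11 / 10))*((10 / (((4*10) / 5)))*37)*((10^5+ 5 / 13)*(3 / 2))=11111142735 / 208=53418955.46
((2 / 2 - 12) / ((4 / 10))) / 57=-55 / 114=-0.48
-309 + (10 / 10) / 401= -123908 / 401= -309.00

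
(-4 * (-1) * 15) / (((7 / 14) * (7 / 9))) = 1080 / 7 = 154.29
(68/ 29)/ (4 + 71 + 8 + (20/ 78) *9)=0.03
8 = 8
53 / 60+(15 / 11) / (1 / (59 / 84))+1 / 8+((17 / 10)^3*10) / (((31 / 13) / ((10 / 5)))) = 61830841 / 1432200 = 43.17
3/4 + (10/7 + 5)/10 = 39/28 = 1.39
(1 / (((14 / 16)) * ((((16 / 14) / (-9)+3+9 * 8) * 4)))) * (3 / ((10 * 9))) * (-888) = -2664 / 23585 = -0.11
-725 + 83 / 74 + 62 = -48979 / 74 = -661.88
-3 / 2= -1.50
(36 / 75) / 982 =6 / 12275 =0.00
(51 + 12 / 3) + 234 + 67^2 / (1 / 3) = 13756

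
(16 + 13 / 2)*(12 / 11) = 24.55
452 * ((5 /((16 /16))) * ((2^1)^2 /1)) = 9040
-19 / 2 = -9.50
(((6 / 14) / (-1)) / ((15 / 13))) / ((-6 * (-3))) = -0.02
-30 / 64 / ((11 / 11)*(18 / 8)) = -5 / 24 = -0.21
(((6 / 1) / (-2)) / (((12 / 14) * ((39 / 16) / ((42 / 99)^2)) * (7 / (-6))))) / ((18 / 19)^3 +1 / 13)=21509824 / 90033075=0.24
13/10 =1.30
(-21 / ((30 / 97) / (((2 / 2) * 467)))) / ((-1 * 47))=317093 / 470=674.67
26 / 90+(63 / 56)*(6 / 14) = 1943 / 2520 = 0.77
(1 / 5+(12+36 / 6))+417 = 2176 / 5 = 435.20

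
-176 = -176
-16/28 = -4/7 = -0.57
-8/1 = -8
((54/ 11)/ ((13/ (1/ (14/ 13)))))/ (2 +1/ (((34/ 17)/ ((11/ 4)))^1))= 8/ 77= 0.10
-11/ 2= -5.50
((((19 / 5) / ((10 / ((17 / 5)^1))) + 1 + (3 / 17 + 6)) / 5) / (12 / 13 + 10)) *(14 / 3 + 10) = 1715571 / 754375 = 2.27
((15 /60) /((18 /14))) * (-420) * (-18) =1470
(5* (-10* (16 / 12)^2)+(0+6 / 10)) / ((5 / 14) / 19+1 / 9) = -1056818 / 1555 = -679.63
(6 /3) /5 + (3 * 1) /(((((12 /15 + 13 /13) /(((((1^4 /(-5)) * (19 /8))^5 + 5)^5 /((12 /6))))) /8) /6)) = 34341892818247029427999423954893728949719501 /281474976710656000000000000000000000000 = 122006.91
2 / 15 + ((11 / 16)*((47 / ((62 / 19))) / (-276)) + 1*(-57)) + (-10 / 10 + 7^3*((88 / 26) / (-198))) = -3404419933 / 53389440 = -63.77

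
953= 953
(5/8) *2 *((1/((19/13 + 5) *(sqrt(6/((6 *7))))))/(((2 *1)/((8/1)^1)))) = 65 *sqrt(7)/84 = 2.05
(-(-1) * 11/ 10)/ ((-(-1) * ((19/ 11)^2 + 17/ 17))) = 1331/ 4820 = 0.28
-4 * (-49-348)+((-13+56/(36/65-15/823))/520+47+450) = 2389861987/1146120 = 2085.18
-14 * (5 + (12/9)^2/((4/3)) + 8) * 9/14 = -129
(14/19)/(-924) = -1/1254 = -0.00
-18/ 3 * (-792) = 4752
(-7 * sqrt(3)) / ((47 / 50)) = -12.90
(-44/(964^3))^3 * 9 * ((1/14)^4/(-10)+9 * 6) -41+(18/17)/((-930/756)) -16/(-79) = -7484513407623316344487891457221156757/179664875318854214868321486053703680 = -41.66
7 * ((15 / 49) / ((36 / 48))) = 20 / 7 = 2.86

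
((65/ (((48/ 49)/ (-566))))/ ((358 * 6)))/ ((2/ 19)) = -17125745/ 103104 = -166.10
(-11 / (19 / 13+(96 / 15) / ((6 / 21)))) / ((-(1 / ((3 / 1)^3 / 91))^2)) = 1215 / 29939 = 0.04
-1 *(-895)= 895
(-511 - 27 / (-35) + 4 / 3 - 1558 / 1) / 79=-217024 / 8295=-26.16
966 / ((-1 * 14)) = -69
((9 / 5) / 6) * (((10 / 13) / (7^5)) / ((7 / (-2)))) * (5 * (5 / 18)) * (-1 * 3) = 25 / 1529437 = 0.00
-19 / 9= -2.11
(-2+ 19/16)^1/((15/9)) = -39/80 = -0.49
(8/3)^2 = 64/9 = 7.11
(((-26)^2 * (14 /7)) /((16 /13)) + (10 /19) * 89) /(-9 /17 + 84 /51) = 739891 /722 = 1024.78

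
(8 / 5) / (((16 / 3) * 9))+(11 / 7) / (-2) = -79 / 105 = -0.75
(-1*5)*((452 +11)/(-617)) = 2315/617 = 3.75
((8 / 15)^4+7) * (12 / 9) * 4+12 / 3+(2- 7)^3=-12641339 / 151875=-83.24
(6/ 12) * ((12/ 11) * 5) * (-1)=-30/ 11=-2.73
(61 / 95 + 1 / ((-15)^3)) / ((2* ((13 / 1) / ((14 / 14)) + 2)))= 20578 / 961875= 0.02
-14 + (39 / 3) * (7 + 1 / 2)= 167 / 2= 83.50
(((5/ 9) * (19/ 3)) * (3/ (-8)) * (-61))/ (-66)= -5795/ 4752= -1.22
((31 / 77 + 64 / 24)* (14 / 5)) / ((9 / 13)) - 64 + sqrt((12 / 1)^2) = -58786 / 1485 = -39.59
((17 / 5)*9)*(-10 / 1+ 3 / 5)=-287.64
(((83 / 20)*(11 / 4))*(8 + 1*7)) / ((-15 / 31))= -28303 / 80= -353.79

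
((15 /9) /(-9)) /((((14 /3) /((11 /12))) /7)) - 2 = -2.25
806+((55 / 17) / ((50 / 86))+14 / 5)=814.36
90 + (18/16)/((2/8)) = 189/2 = 94.50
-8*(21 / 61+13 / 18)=-4684 / 549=-8.53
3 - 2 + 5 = 6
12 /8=3 /2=1.50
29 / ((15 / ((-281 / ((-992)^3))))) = 8149 / 14642872320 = 0.00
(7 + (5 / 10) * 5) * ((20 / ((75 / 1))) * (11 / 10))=209 / 75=2.79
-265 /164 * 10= -1325 /82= -16.16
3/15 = 1/5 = 0.20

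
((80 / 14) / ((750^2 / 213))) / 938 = 71 / 30778125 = 0.00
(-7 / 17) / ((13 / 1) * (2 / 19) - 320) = 133 / 102918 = 0.00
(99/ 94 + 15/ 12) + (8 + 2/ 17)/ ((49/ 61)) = 1943273/ 156604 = 12.41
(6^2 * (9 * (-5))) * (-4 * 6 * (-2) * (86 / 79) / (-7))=12092.88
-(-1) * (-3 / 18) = -1 / 6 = -0.17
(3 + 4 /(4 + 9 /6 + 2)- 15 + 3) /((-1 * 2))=127 /30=4.23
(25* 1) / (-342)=-25 / 342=-0.07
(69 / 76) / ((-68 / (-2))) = 0.03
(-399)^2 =159201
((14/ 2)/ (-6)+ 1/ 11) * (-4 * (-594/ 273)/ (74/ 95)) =-40470/ 3367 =-12.02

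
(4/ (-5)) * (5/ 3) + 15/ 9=1/ 3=0.33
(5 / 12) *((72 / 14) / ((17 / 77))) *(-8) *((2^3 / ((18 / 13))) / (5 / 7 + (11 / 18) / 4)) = -3843840 / 7429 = -517.41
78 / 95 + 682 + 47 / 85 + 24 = 1142409 / 1615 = 707.37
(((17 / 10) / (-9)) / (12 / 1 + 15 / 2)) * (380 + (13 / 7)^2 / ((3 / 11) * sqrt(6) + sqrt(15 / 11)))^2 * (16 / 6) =-193686746015368 / 51917675355 - 2956096 * sqrt(165) / 440559 + 72307664 * sqrt(110) / 1331222445 + 2956096 * sqrt(6) / 146853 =-3766.96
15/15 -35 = -34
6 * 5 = 30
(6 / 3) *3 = 6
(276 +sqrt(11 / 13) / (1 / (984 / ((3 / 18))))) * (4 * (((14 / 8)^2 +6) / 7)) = 10005 / 7 +214020 * sqrt(143) / 91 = 29553.54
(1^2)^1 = 1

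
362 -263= 99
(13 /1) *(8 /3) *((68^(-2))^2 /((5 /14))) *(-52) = -1183 /5011260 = -0.00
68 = 68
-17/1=-17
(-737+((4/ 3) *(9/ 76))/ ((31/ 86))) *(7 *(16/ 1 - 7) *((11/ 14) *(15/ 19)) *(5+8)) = -8375184675/ 22382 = -374192.86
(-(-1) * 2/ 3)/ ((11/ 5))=0.30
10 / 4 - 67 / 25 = -0.18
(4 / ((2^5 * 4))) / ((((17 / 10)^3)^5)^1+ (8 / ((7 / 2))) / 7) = 1531250000000000 / 140274729523980973857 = 0.00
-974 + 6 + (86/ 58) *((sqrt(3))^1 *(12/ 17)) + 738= -230 + 516 *sqrt(3)/ 493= -228.19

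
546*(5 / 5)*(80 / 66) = 661.82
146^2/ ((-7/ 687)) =-14644092/ 7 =-2092013.14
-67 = -67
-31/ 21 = -1.48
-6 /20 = -3 /10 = -0.30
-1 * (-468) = 468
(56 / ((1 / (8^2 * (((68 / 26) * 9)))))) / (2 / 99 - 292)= -54286848 / 187889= -288.93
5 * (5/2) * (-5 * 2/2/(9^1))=-125/18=-6.94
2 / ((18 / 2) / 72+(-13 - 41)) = -16 / 431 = -0.04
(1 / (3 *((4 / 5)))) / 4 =5 / 48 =0.10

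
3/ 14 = 0.21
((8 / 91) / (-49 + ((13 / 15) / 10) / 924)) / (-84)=13200 / 618016217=0.00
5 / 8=0.62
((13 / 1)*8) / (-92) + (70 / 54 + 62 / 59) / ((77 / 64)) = 0.82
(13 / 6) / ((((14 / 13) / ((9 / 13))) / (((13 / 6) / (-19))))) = -169 / 1064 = -0.16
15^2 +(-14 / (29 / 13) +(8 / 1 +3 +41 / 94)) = 627417 / 2726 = 230.16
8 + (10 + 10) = 28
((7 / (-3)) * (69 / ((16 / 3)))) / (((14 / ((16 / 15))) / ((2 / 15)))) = -0.31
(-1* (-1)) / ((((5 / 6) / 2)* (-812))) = -3 / 1015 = -0.00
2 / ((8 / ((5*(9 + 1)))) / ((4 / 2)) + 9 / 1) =50 / 227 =0.22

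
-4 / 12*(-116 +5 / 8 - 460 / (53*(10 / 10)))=17533 / 424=41.35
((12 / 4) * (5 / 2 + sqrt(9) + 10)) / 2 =93 / 4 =23.25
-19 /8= -2.38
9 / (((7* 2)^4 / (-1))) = -9 / 38416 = -0.00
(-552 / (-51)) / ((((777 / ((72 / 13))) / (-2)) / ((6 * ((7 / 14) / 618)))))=-4416 / 5895617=-0.00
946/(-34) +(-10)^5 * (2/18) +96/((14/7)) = -11090.93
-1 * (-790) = 790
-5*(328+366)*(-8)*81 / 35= 449712 / 7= 64244.57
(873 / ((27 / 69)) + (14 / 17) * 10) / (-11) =-38067 / 187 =-203.57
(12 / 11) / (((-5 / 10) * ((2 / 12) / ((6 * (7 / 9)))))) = -672 / 11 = -61.09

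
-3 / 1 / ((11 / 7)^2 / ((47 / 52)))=-6909 / 6292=-1.10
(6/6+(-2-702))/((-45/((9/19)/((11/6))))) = 222/55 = 4.04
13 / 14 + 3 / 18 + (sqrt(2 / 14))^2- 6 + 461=9581 / 21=456.24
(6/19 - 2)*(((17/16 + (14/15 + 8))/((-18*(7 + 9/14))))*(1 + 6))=235102/274455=0.86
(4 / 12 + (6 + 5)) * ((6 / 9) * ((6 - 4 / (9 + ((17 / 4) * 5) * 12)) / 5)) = 2686 / 297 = 9.04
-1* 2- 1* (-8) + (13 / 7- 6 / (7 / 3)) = 37 / 7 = 5.29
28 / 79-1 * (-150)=11878 / 79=150.35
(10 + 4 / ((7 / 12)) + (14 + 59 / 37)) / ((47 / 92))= 773260 / 12173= 63.52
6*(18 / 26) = 54 / 13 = 4.15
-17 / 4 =-4.25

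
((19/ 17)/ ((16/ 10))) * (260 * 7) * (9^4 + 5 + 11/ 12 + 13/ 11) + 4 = 37475617477/ 4488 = 8350182.15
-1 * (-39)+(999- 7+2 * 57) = 1145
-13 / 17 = -0.76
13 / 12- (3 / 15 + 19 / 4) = -58 / 15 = -3.87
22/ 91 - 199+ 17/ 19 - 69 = -461407/ 1729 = -266.86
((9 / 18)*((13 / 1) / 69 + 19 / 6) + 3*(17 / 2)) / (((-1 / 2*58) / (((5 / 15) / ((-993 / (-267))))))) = -667589 / 7947972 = -0.08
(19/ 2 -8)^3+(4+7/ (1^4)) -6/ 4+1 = 111/ 8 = 13.88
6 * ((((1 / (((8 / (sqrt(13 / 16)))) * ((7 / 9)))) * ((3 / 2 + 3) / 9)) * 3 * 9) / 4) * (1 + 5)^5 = 177147 * sqrt(13) / 28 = 22811.16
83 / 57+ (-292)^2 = 4860131 / 57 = 85265.46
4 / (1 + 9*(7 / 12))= 16 / 25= 0.64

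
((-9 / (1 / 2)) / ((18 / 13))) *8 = -104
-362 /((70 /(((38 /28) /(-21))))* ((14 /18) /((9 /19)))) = 4887 /24010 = 0.20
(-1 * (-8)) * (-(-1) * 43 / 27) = 344 / 27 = 12.74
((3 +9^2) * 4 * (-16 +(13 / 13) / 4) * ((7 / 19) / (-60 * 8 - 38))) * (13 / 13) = 3.76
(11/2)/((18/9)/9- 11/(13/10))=-1287/1928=-0.67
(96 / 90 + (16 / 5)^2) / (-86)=-424 / 3225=-0.13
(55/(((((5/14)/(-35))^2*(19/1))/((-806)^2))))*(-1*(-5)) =1715753639600/19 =90302823136.84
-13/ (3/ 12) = -52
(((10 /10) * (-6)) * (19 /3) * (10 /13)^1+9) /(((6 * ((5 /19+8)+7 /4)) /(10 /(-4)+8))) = -54967 /29679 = -1.85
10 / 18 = 5 / 9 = 0.56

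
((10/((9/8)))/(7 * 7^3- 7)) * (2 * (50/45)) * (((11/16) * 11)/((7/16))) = 96800/678699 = 0.14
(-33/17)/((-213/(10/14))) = 55/8449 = 0.01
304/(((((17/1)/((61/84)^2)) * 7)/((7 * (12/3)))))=282796/7497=37.72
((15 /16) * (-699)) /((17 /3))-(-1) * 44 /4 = -28463 /272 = -104.64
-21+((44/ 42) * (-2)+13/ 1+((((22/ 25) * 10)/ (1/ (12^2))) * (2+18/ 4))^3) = 558824660129.94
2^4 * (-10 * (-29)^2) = -134560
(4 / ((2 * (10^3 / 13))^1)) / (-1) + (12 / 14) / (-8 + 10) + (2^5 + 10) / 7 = 22409 / 3500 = 6.40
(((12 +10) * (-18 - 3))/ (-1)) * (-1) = -462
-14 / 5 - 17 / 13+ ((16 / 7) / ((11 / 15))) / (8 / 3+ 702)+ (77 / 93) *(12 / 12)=-1611442114 / 491996505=-3.28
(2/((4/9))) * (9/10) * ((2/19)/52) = 81/9880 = 0.01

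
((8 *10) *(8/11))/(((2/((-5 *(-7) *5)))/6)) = 336000/11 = 30545.45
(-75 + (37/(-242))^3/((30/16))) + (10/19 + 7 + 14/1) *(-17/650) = -4959803232559/65636335050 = -75.56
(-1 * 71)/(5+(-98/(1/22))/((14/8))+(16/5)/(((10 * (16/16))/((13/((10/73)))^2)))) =-44375/1034327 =-0.04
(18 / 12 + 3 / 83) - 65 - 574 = -105819 / 166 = -637.46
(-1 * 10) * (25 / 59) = -250 / 59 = -4.24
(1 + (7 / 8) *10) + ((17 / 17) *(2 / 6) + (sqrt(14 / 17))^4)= 37321 / 3468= 10.76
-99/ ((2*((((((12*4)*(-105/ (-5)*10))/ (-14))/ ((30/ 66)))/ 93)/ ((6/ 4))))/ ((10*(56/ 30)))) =651/ 8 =81.38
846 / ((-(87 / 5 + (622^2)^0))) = -2115 / 46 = -45.98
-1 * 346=-346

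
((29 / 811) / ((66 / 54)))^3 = 17779581 / 709971013961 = 0.00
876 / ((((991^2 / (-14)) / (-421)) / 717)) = 3701974248 / 982081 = 3769.52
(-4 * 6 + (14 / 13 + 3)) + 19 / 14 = -3379 / 182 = -18.57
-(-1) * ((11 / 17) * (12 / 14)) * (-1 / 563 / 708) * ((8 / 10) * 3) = -66 / 19764115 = -0.00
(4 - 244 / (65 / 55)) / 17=-2632 / 221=-11.91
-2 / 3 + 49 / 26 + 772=60311 / 78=773.22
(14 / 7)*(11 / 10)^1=11 / 5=2.20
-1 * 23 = -23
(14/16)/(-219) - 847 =-1483951/1752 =-847.00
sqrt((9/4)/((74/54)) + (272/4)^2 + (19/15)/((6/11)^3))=sqrt(205519327910)/6660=68.07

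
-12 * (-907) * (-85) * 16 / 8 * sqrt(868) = -3700560 * sqrt(217) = -54512652.81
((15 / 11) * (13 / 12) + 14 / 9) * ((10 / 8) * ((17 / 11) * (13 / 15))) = 5.08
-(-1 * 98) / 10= 9.80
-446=-446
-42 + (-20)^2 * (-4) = -1642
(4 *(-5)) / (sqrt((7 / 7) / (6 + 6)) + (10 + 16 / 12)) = -8160 / 4621 + 120 *sqrt(3) / 4621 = -1.72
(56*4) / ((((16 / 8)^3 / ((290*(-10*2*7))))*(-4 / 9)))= 2557800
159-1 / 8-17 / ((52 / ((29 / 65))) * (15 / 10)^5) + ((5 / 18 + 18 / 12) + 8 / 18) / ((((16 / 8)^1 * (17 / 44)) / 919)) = 78239924161 / 27925560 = 2801.73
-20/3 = -6.67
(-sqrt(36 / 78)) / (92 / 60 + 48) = -15* sqrt(78) / 9659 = -0.01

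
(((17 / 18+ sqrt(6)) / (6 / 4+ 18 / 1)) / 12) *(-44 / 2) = -11 *sqrt(6) / 117 - 187 / 2106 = -0.32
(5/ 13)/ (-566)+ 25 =183945/ 7358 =25.00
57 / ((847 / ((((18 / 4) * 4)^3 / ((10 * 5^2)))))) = 166212 / 105875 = 1.57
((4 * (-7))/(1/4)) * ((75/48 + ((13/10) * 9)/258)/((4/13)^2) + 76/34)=-2152.44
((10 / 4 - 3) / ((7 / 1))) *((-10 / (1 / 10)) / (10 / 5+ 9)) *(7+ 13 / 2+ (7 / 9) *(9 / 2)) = 850 / 77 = 11.04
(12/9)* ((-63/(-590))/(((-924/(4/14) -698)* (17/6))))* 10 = -126/985949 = -0.00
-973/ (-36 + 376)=-973/ 340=-2.86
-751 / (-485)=751 / 485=1.55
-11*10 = -110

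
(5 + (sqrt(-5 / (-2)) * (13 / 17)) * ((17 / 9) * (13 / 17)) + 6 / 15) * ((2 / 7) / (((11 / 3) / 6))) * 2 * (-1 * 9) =-17496 / 385 - 6084 * sqrt(10) / 1309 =-60.14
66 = 66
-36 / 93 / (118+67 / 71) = -284 / 87265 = -0.00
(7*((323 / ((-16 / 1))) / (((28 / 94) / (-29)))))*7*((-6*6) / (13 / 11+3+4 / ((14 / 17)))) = -24547677 / 64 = -383557.45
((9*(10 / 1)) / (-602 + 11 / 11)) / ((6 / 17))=-255 / 601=-0.42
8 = 8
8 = 8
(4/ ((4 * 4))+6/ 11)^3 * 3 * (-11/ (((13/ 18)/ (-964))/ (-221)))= -4742789625/ 968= -4899576.06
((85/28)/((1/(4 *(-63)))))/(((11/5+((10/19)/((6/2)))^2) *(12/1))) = -4142475/144956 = -28.58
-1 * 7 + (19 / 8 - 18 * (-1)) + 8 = 171 / 8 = 21.38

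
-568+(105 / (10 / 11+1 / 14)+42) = -63256 / 151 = -418.91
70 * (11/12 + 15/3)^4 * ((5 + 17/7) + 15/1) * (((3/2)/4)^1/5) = 3989633917/27648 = 144301.00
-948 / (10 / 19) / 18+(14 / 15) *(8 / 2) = -96.33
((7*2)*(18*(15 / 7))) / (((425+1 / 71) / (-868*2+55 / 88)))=-133068555 / 60352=-2204.87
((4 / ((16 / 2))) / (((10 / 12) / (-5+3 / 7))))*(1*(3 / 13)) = -288 / 455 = -0.63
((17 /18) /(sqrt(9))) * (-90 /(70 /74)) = -629 /21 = -29.95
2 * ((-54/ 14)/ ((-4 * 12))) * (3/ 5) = 27/ 280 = 0.10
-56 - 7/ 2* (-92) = 266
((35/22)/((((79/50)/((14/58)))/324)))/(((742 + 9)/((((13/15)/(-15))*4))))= -458640/18925951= -0.02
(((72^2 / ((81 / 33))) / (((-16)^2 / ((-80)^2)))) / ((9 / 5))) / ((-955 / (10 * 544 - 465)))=-152809.77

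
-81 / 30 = -27 / 10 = -2.70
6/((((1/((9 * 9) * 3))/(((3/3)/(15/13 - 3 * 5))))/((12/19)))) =-6318/95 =-66.51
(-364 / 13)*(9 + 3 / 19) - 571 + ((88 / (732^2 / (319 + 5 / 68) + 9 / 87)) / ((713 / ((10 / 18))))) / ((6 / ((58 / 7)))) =-2238655658843251423 / 2705582368577277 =-827.42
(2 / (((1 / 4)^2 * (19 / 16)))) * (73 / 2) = 18688 / 19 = 983.58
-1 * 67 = -67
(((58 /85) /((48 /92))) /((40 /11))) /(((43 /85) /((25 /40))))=7337 /16512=0.44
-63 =-63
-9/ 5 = -1.80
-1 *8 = -8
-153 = -153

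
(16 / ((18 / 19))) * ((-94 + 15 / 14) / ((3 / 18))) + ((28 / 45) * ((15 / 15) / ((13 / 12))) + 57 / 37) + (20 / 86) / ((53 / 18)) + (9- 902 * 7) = -1809336348488 / 115100895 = -15719.57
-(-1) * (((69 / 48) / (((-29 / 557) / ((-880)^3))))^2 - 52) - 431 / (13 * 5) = 19352429170146575356794949 / 54665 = 354018643924752133116.16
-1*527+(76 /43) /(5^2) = -566449 /1075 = -526.93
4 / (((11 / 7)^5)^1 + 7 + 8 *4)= 16807 / 204131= 0.08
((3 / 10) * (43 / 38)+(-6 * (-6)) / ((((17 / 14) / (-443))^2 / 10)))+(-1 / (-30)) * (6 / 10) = 26309926133387 / 549100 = 47914635.10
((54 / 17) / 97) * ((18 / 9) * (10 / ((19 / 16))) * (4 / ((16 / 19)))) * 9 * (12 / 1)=282.94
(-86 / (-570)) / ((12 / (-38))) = -43 / 90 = -0.48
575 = 575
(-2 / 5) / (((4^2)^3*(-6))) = 1 / 61440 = 0.00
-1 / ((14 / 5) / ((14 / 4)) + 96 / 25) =-25 / 116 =-0.22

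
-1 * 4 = -4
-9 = -9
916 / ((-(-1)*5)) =183.20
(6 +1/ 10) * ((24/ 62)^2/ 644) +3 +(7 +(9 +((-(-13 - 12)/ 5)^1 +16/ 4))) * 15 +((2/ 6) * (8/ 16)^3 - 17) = 6703313677/ 18566520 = 361.04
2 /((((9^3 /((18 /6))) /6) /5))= 20 /81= 0.25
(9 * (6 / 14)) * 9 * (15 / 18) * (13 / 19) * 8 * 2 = 42120 / 133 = 316.69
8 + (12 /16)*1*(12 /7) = 65 /7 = 9.29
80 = 80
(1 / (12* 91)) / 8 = 0.00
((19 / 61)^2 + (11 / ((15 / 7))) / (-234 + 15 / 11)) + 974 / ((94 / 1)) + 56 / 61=76224432421 / 6713037495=11.35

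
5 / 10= 1 / 2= 0.50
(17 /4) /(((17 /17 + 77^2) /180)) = 0.13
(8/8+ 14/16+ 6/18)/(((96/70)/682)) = 1098.19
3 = 3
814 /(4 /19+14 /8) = 61864 /149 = 415.19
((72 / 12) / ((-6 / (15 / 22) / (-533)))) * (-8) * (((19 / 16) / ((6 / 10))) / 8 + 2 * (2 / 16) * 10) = -2811575 / 352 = -7987.43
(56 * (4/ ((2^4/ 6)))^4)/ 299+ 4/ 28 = 4567/ 4186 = 1.09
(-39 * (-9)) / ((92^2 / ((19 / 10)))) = 6669 / 84640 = 0.08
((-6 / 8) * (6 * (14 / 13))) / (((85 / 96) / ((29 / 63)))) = -2784 / 1105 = -2.52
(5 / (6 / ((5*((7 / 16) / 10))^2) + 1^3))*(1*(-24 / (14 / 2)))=-0.14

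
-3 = -3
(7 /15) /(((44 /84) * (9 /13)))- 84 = -40943 /495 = -82.71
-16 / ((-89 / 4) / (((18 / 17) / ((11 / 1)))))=1152 / 16643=0.07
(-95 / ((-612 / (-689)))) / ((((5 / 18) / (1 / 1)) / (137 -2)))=-1767285 / 34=-51978.97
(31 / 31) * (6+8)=14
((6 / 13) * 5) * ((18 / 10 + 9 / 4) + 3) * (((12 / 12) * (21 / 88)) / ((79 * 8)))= 8883 / 1446016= 0.01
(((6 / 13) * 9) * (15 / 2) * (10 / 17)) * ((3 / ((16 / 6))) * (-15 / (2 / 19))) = -5194125 / 1768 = -2937.85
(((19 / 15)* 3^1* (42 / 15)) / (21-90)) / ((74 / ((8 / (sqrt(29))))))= -1064* sqrt(29) / 1850925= -0.00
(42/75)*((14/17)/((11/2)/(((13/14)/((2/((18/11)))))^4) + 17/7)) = 257097325212/10556949643025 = 0.02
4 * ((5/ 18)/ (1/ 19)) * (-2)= -380/ 9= -42.22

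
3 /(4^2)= 3 /16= 0.19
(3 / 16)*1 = 3 / 16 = 0.19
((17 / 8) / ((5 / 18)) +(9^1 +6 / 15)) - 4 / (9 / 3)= 943 / 60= 15.72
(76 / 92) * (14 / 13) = 266 / 299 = 0.89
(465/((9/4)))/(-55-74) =-620/387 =-1.60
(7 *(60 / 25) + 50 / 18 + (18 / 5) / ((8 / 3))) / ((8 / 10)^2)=18835 / 576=32.70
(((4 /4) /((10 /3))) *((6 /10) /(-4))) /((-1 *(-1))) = -9 /200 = -0.04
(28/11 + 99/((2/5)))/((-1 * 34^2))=-5501/25432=-0.22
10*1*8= 80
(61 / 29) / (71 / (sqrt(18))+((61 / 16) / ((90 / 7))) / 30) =-1125230400 / 15156870232459+1347114240000 * sqrt(2) / 15156870232459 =0.13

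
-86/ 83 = -1.04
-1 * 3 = -3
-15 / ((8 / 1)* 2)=-15 / 16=-0.94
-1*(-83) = 83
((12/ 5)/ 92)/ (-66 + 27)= -1/ 1495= -0.00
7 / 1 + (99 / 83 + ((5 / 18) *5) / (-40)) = 97505 / 11952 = 8.16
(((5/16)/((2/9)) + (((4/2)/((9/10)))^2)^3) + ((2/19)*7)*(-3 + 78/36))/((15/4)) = 7833595483/242337096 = 32.33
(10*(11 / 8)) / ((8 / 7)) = 385 / 32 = 12.03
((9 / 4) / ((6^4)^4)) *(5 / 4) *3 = 0.00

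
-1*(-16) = 16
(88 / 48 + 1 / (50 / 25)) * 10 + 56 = 238 / 3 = 79.33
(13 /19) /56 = 13 /1064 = 0.01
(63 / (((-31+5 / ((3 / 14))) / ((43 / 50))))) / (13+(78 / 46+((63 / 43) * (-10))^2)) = -15026823 / 487683100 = -0.03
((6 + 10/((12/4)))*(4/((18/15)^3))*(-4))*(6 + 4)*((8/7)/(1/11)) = -10864.20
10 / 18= 5 / 9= 0.56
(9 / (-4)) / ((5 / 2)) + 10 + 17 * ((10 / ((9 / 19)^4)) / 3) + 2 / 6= 223402463 / 196830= 1135.00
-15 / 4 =-3.75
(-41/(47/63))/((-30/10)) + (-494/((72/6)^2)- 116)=-342161/3384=-101.11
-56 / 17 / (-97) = 56 / 1649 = 0.03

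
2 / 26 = 1 / 13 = 0.08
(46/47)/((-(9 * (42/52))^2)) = -0.02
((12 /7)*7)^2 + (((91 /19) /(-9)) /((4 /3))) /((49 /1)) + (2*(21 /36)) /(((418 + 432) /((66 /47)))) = 4590536171 /31880100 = 143.99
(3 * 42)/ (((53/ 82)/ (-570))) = -111117.74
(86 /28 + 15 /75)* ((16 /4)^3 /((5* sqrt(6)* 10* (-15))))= -1832* sqrt(6) /39375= -0.11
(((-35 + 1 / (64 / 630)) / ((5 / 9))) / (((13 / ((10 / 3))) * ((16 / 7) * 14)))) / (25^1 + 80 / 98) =-1029 / 73216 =-0.01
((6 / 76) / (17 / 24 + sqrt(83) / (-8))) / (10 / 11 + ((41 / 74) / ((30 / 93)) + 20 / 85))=-7472520 * sqrt(83) / 1723156987- 42344280 / 1723156987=-0.06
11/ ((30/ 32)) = 176/ 15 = 11.73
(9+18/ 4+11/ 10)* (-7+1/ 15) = -7592/ 75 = -101.23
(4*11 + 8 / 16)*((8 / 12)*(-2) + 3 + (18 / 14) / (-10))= 28747 / 420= 68.45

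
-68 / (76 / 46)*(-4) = 3128 / 19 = 164.63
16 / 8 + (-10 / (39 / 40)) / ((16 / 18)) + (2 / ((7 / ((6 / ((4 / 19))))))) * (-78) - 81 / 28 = -647.57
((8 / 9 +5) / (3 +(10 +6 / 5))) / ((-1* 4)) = -265 / 2556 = -0.10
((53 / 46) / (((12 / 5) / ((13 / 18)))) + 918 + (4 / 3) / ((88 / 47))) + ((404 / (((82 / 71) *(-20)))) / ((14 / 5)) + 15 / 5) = 28727157037 / 31367952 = 915.81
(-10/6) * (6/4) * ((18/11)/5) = -9/11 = -0.82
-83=-83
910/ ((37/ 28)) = 25480/ 37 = 688.65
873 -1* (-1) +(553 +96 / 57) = 27145 / 19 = 1428.68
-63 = -63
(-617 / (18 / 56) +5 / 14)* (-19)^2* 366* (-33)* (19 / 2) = 1112945105591 / 14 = 79496078970.79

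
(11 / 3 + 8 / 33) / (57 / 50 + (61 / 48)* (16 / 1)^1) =6450 / 35431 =0.18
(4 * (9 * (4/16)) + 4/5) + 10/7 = 393/35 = 11.23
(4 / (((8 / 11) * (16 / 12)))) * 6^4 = 5346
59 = 59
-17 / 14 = -1.21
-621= -621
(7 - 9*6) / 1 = -47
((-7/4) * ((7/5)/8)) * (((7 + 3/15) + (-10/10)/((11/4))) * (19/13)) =-43757/14300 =-3.06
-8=-8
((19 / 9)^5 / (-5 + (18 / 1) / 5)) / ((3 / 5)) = -61902475 / 1240029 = -49.92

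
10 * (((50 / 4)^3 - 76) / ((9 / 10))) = 375425 / 18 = 20856.94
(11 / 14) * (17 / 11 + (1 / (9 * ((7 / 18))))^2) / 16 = 877 / 10976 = 0.08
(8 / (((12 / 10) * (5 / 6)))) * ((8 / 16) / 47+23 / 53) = 8860 / 2491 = 3.56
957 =957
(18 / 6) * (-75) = -225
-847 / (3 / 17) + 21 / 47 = -4799.22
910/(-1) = -910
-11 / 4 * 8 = -22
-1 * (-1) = 1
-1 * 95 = -95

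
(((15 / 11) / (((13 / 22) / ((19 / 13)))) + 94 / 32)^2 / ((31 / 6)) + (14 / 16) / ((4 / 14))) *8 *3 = 3661533537 / 14166256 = 258.47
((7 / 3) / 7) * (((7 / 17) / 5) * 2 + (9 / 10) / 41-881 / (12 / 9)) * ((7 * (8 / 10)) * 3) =-64457771 / 17425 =-3699.15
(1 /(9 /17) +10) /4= 107 /36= 2.97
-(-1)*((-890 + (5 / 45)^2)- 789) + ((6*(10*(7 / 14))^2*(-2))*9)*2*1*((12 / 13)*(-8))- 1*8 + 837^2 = 777913159 / 1053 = 738758.94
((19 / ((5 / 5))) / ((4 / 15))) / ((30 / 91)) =1729 / 8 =216.12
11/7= 1.57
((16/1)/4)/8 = 1/2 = 0.50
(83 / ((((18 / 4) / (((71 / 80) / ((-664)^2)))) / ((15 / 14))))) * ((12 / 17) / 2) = 71 / 5057024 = 0.00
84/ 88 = 21/ 22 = 0.95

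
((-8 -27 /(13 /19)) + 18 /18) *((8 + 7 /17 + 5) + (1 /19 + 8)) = -4187532 /4199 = -997.27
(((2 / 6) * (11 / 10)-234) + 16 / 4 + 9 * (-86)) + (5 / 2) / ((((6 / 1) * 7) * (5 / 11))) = -421471 / 420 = -1003.50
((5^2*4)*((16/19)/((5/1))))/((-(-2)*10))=0.84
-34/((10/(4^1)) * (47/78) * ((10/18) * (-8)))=5967/1175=5.08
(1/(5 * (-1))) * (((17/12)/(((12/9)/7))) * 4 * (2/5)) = -119/50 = -2.38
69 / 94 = 0.73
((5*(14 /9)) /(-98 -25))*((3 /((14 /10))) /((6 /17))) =-425 /1107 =-0.38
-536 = -536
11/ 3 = 3.67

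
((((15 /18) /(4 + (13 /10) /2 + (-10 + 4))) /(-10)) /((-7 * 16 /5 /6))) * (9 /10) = -5 /336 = -0.01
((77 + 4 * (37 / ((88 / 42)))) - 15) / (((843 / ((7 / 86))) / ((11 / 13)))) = 10213 / 942474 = 0.01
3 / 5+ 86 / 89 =1.57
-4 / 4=-1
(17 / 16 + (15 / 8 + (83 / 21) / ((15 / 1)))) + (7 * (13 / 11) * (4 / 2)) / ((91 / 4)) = 217783 / 55440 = 3.93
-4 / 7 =-0.57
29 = 29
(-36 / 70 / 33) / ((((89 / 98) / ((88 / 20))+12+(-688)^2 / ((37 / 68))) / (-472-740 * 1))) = 7533792 / 346984954405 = 0.00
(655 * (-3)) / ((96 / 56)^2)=-32095 / 48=-668.65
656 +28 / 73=47916 / 73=656.38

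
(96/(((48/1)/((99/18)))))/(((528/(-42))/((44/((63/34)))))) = -187/9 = -20.78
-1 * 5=-5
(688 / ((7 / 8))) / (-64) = -86 / 7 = -12.29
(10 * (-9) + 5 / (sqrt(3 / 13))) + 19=-71 + 5 * sqrt(39) / 3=-60.59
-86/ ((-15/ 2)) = 172/ 15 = 11.47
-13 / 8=-1.62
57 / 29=1.97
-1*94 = -94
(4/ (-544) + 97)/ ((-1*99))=-4397/ 4488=-0.98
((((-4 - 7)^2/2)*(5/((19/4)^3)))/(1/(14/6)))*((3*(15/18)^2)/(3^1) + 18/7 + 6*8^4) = 161878.90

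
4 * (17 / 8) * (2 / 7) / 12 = 0.20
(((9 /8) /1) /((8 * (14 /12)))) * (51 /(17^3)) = 81 /64736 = 0.00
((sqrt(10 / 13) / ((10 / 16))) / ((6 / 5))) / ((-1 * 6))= -0.19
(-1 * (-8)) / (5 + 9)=4 / 7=0.57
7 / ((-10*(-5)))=7 / 50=0.14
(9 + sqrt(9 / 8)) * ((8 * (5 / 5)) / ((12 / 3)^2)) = 3 * sqrt(2) / 8 + 9 / 2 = 5.03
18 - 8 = 10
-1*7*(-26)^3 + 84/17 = 2091628/17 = 123036.94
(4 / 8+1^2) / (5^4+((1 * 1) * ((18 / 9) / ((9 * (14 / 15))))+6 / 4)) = 63 / 26323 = 0.00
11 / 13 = 0.85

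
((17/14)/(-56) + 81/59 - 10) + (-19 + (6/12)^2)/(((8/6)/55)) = -4522023/5782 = -782.09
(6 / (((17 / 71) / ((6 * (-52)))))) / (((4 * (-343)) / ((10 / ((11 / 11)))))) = 332280 / 5831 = 56.99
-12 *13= -156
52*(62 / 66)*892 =1437904 / 33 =43572.85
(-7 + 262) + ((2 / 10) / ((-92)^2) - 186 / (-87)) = 315580269 / 1227280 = 257.14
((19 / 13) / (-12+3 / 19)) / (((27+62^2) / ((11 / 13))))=-3971 / 147194775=-0.00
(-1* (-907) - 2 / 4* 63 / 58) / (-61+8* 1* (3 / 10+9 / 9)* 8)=525745 / 12876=40.83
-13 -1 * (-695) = 682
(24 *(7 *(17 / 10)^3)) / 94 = 103173 / 11750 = 8.78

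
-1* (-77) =77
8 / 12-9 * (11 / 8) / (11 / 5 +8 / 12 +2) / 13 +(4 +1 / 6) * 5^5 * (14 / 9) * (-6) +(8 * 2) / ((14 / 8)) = -58121651699 / 478296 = -121518.16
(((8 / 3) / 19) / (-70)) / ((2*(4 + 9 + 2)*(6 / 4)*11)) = -0.00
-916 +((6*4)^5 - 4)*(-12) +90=-95552266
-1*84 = -84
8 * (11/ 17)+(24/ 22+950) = 178822/ 187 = 956.27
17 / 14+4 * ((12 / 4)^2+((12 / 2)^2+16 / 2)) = 213.21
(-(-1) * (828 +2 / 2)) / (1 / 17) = 14093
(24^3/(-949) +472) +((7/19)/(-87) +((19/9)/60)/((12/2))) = 774982585601/1694192760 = 457.43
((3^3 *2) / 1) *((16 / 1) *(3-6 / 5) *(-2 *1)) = -15552 / 5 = -3110.40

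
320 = 320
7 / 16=0.44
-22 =-22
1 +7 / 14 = 1.50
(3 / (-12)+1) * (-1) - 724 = -2899 / 4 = -724.75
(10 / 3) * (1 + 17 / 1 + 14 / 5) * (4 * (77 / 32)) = 2002 / 3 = 667.33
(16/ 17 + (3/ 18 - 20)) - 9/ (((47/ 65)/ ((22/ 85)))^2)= -76781615/ 3830406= -20.05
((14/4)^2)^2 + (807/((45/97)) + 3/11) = 4989253/2640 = 1889.87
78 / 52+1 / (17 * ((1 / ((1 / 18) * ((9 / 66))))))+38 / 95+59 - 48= 144743 / 11220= 12.90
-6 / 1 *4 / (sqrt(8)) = -6 *sqrt(2) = -8.49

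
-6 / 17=-0.35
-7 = -7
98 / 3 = 32.67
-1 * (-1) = 1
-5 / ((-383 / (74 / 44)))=185 / 8426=0.02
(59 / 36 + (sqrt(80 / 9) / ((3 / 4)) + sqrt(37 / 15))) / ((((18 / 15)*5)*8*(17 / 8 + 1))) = sqrt(555) / 2250 + 59 / 5400 + 8*sqrt(5) / 675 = 0.05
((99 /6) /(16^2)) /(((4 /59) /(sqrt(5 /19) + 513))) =1947*sqrt(95) /38912 + 998811 /2048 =488.19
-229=-229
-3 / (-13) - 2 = -23 / 13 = -1.77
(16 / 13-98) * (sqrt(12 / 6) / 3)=-1258 * sqrt(2) / 39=-45.62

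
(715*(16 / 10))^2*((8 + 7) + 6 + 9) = 39262080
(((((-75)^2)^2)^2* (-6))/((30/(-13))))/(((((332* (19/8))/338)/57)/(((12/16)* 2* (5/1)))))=39590653381347656250/83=476995823871658509.04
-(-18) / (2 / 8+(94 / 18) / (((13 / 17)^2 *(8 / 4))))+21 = 711939 / 28687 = 24.82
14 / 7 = 2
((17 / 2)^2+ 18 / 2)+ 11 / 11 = 329 / 4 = 82.25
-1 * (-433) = 433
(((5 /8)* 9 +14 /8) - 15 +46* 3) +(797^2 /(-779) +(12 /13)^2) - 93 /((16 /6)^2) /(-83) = -478363671001 /699330112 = -684.03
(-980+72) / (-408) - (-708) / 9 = 8251 / 102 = 80.89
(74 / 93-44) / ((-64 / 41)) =82369 / 2976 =27.68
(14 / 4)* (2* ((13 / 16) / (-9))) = -91 / 144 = -0.63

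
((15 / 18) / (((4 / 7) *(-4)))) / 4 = -35 / 384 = -0.09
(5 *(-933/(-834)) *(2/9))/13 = 1555/16263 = 0.10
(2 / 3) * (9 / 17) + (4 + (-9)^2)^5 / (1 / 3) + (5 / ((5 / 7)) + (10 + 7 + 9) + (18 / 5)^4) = 141431070498342 / 10625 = 13311159576.31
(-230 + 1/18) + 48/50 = -103043/450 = -228.98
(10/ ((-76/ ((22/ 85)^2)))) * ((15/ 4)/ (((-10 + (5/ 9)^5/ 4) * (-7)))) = -42869574/ 90666540895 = -0.00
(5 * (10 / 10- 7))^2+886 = 1786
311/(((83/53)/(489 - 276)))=3510879/83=42299.75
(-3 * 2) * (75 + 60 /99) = -4990 /11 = -453.64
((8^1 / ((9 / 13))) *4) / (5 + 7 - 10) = 208 / 9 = 23.11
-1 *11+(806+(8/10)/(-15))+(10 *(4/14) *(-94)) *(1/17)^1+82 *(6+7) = 16467949/8925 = 1845.15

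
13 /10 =1.30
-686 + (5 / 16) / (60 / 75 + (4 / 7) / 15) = -965363 / 1408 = -685.63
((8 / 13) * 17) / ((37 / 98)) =13328 / 481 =27.71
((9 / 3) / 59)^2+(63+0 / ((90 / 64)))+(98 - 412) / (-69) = 67.55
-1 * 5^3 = -125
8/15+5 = 83/15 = 5.53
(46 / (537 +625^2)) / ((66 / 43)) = 989 / 12908346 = 0.00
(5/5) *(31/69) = 31/69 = 0.45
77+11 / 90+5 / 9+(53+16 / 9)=11921 / 90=132.46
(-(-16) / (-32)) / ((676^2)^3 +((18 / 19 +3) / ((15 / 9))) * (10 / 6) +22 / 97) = -1843 / 351751134254960516122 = -0.00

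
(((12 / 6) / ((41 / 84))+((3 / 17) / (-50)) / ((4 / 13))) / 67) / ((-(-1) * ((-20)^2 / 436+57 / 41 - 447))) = -62086509 / 452713774000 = -0.00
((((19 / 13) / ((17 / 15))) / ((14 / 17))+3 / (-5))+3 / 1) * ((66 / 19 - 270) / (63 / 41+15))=-62442918 / 976885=-63.92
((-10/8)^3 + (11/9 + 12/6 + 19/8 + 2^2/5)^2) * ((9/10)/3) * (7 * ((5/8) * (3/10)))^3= 433096153/16384000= 26.43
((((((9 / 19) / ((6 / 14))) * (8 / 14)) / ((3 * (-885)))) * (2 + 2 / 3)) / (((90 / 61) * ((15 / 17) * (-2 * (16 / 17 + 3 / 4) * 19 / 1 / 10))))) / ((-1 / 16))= -18052096 / 14880013875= -0.00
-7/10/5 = -7/50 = -0.14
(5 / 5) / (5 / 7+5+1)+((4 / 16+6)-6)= 75 / 188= 0.40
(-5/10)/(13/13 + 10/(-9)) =9/2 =4.50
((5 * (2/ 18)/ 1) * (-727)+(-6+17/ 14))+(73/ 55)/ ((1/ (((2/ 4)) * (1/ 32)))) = -90623081/ 221760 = -408.65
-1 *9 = -9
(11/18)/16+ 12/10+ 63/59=195917/84960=2.31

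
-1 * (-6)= 6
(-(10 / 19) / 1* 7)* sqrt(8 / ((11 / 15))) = -140* sqrt(330) / 209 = -12.17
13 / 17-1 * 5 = -72 / 17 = -4.24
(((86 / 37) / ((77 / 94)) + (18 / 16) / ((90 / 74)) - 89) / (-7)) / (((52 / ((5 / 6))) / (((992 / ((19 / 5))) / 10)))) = 100374559 / 19703684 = 5.09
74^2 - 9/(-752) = 5476.01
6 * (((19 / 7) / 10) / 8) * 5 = 1.02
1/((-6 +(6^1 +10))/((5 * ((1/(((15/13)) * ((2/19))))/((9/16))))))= 988/135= 7.32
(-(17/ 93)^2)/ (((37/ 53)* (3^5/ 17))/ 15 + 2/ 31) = -1301945/ 28434843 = -0.05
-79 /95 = -0.83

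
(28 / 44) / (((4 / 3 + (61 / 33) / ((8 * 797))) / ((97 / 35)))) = 1.32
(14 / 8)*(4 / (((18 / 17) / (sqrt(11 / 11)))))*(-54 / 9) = -119 / 3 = -39.67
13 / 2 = 6.50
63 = 63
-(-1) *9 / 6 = 3 / 2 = 1.50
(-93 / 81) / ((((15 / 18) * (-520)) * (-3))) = -0.00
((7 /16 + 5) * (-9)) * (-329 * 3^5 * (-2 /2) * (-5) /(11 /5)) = 1564962525 /176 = 8891832.53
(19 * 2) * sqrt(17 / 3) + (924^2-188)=38 * sqrt(51) / 3 + 853588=853678.46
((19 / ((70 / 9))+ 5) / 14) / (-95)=-521 / 93100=-0.01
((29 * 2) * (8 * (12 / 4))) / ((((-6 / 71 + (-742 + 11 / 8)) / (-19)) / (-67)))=-335501696 / 140241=-2392.32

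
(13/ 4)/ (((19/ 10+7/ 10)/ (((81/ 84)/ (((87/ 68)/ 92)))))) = 17595/ 203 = 86.67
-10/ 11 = -0.91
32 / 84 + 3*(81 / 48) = 5.44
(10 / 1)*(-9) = -90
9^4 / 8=6561 / 8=820.12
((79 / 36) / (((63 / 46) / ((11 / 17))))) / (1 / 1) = 19987 / 19278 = 1.04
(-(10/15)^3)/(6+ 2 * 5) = -1/54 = -0.02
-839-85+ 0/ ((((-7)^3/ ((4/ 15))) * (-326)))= -924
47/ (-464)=-47/ 464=-0.10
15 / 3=5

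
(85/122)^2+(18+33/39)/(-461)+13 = 13.44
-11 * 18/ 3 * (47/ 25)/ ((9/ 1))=-1034/ 75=-13.79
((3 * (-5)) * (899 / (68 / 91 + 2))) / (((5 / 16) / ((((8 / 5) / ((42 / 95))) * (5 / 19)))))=-373984 / 25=-14959.36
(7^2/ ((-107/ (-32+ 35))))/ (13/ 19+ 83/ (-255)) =-3.83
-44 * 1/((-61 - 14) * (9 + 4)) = 44/975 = 0.05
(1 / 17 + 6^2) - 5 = 528 / 17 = 31.06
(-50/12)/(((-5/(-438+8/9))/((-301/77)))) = 1423.92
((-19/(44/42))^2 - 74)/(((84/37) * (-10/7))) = -913049/11616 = -78.60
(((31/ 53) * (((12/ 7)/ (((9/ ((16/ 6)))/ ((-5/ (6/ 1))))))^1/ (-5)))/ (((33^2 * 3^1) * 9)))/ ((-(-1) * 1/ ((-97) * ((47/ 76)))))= -0.00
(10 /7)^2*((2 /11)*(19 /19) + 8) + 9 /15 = 46617 /2695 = 17.30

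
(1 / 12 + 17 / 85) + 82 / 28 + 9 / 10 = 1727 / 420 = 4.11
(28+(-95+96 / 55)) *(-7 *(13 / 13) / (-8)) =-57.10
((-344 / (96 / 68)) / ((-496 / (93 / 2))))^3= 390617891 / 32768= 11920.71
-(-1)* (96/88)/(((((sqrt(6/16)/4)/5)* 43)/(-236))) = -37760* sqrt(6)/473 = -195.54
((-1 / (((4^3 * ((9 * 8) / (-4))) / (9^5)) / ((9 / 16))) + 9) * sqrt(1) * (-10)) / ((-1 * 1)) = 387405 / 1024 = 378.33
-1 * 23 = -23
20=20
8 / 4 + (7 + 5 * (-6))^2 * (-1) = -527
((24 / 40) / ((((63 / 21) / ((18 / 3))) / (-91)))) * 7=-3822 / 5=-764.40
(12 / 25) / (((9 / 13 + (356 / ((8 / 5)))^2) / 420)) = 52416 / 12871805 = 0.00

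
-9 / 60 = -0.15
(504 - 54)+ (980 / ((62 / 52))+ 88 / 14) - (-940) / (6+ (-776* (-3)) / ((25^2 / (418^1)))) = 135540694448 / 105988659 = 1278.82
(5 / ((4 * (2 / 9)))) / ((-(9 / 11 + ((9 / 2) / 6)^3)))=-440 / 97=-4.54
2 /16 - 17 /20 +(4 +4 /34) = 2307 /680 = 3.39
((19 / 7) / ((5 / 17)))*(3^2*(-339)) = -985473 / 35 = -28156.37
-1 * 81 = -81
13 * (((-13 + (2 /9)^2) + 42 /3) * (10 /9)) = 11050 /729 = 15.16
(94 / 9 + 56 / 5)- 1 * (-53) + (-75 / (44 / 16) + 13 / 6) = 49043 / 990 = 49.54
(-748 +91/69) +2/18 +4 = -153712/207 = -742.57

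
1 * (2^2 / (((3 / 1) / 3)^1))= 4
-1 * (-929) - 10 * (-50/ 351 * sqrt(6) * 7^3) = 929+ 171500 * sqrt(6)/ 351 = 2125.83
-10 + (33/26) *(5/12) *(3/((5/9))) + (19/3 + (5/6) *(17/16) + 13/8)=707/416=1.70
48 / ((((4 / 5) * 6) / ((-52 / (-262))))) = 260 / 131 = 1.98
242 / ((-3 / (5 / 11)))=-110 / 3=-36.67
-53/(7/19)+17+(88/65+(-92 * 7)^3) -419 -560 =-121526445269/455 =-267091088.50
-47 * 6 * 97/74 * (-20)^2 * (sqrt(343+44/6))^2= -1916603600/37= -51800097.30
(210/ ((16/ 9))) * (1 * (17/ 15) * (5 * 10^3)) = 669375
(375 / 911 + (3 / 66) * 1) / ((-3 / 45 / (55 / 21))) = -229025 / 12754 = -17.96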